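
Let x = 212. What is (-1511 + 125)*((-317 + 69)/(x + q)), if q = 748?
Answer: 7161/20 ≈ 358.05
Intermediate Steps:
(-1511 + 125)*((-317 + 69)/(x + q)) = (-1511 + 125)*((-317 + 69)/(212 + 748)) = -(-343728)/960 = -1386*(-31/120) = 7161/20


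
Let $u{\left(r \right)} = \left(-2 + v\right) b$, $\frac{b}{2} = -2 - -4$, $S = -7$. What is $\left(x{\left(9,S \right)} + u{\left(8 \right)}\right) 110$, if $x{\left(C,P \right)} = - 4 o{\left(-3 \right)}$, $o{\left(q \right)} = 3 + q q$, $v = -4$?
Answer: $-7920$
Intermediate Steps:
$b = 4$ ($b = 2 \left(-2 - -4\right) = 2 \left(-2 + 4\right) = 2 \cdot 2 = 4$)
$o{\left(q \right)} = 3 + q^{2}$
$u{\left(r \right)} = -24$ ($u{\left(r \right)} = \left(-2 - 4\right) 4 = \left(-6\right) 4 = -24$)
$x{\left(C,P \right)} = -48$ ($x{\left(C,P \right)} = - 4 \left(3 + \left(-3\right)^{2}\right) = - 4 \left(3 + 9\right) = \left(-4\right) 12 = -48$)
$\left(x{\left(9,S \right)} + u{\left(8 \right)}\right) 110 = \left(-48 - 24\right) 110 = \left(-72\right) 110 = -7920$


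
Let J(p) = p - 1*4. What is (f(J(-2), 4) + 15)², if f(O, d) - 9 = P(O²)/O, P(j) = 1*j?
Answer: 324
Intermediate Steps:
J(p) = -4 + p (J(p) = p - 4 = -4 + p)
P(j) = j
f(O, d) = 9 + O (f(O, d) = 9 + O²/O = 9 + O)
(f(J(-2), 4) + 15)² = ((9 + (-4 - 2)) + 15)² = ((9 - 6) + 15)² = (3 + 15)² = 18² = 324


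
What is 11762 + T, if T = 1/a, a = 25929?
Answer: 304976899/25929 ≈ 11762.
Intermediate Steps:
T = 1/25929 ≈ 3.8567e-5
11762 + T = 11762 + 1/25929 = 304976899/25929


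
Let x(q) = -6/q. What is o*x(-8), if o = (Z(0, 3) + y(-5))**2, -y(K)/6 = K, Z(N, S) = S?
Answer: 3267/4 ≈ 816.75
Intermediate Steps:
y(K) = -6*K
o = 1089 (o = (3 - 6*(-5))**2 = (3 + 30)**2 = 33**2 = 1089)
o*x(-8) = 1089*(-6/(-8)) = 1089*(-6*(-1/8)) = 1089*(3/4) = 3267/4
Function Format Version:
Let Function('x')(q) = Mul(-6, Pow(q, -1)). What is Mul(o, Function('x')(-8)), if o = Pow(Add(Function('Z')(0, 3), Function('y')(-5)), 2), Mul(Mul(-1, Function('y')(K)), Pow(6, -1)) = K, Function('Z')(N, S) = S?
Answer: Rational(3267, 4) ≈ 816.75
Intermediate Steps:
Function('y')(K) = Mul(-6, K)
o = 1089 (o = Pow(Add(3, Mul(-6, -5)), 2) = Pow(Add(3, 30), 2) = Pow(33, 2) = 1089)
Mul(o, Function('x')(-8)) = Mul(1089, Mul(-6, Pow(-8, -1))) = Mul(1089, Mul(-6, Rational(-1, 8))) = Mul(1089, Rational(3, 4)) = Rational(3267, 4)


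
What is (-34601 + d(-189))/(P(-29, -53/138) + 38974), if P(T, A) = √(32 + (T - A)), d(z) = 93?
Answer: -185598241296/209618228821 + 34508*√64446/209618228821 ≈ -0.88537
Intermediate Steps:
P(T, A) = √(32 + T - A)
(-34601 + d(-189))/(P(-29, -53/138) + 38974) = (-34601 + 93)/(√(32 - 29 - (-53)/138) + 38974) = -34508/(√(32 - 29 - (-53)/138) + 38974) = -34508/(√(32 - 29 - 1*(-53/138)) + 38974) = -34508/(√(32 - 29 + 53/138) + 38974) = -34508/(√(467/138) + 38974) = -34508/(√64446/138 + 38974) = -34508/(38974 + √64446/138)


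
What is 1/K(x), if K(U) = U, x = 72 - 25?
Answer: 1/47 ≈ 0.021277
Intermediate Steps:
x = 47
1/K(x) = 1/47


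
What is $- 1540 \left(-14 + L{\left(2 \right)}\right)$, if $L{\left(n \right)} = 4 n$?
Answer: $9240$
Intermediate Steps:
$- 1540 \left(-14 + L{\left(2 \right)}\right) = - 1540 \left(-14 + 4 \cdot 2\right) = - 1540 \left(-14 + 8\right) = \left(-1540\right) \left(-6\right) = 9240$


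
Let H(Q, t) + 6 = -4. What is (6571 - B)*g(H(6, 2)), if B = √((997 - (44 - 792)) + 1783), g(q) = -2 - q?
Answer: 52568 - 336*√2 ≈ 52093.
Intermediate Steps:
H(Q, t) = -10 (H(Q, t) = -6 - 4 = -10)
B = 42*√2 (B = √((997 - 1*(-748)) + 1783) = √((997 + 748) + 1783) = √(1745 + 1783) = √3528 = 42*√2 ≈ 59.397)
(6571 - B)*g(H(6, 2)) = (6571 - 42*√2)*(-2 - 1*(-10)) = (6571 - 42*√2)*(-2 + 10) = (6571 - 42*√2)*8 = 52568 - 336*√2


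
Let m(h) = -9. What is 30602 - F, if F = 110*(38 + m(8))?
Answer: 27412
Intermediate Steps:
F = 3190 (F = 110*(38 - 9) = 110*29 = 3190)
30602 - F = 30602 - 1*3190 = 30602 - 3190 = 27412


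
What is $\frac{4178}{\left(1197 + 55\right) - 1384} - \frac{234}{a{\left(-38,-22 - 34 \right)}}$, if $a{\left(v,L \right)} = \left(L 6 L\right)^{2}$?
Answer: $- \frac{20544262573}{649076736} \approx -31.652$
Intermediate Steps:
$a{\left(v,L \right)} = 36 L^{4}$ ($a{\left(v,L \right)} = \left(6 L L\right)^{2} = \left(6 L^{2}\right)^{2} = 36 L^{4}$)
$\frac{4178}{\left(1197 + 55\right) - 1384} - \frac{234}{a{\left(-38,-22 - 34 \right)}} = \frac{4178}{\left(1197 + 55\right) - 1384} - \frac{234}{36 \left(-22 - 34\right)^{4}} = \frac{4178}{1252 - 1384} - \frac{234}{36 \left(-22 - 34\right)^{4}} = \frac{4178}{-132} - \frac{234}{36 \left(-56\right)^{4}} = 4178 \left(- \frac{1}{132}\right) - \frac{234}{36 \cdot 9834496} = - \frac{2089}{66} - \frac{234}{354041856} = - \frac{2089}{66} - \frac{13}{19668992} = - \frac{20544262573}{649076736}$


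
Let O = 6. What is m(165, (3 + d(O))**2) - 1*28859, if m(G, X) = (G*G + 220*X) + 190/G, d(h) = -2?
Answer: -46624/33 ≈ -1412.8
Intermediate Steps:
m(G, X) = G**2 + 190/G + 220*X (m(G, X) = (G**2 + 220*X) + 190/G = G**2 + 190/G + 220*X)
m(165, (3 + d(O))**2) - 1*28859 = (165**2 + 190/165 + 220*(3 - 2)**2) - 1*28859 = (27225 + 190*(1/165) + 220*1**2) - 28859 = (27225 + 38/33 + 220*1) - 28859 = (27225 + 38/33 + 220) - 28859 = 905723/33 - 28859 = -46624/33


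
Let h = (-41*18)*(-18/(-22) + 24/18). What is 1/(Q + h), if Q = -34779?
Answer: -11/400035 ≈ -2.7498e-5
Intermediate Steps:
h = -17466/11 (h = -738*(-18*(-1/22) + 24*(1/18)) = -738*(9/11 + 4/3) = -738*71/33 = -17466/11 ≈ -1587.8)
1/(Q + h) = 1/(-34779 - 17466/11) = 1/(-400035/11) = -11/400035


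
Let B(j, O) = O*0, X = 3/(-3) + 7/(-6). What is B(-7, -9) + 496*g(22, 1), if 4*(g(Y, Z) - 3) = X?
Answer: 3658/3 ≈ 1219.3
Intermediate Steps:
X = -13/6 (X = 3*(-1/3) + 7*(-1/6) = -1 - 7/6 = -13/6 ≈ -2.1667)
B(j, O) = 0
g(Y, Z) = 59/24 (g(Y, Z) = 3 + (1/4)*(-13/6) = 3 - 13/24 = 59/24)
B(-7, -9) + 496*g(22, 1) = 0 + 496*(59/24) = 0 + 3658/3 = 3658/3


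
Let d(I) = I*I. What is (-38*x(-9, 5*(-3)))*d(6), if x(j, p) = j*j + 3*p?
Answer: -49248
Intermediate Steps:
x(j, p) = j**2 + 3*p
d(I) = I**2
(-38*x(-9, 5*(-3)))*d(6) = -38*((-9)**2 + 3*(5*(-3)))*6**2 = -38*(81 + 3*(-15))*36 = -38*(81 - 45)*36 = -38*36*36 = -1368*36 = -49248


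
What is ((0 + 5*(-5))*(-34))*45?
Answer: 38250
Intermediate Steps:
((0 + 5*(-5))*(-34))*45 = ((0 - 25)*(-34))*45 = -25*(-34)*45 = 850*45 = 38250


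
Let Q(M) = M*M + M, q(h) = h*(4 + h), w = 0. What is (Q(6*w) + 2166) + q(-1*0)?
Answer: 2166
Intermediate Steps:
Q(M) = M + M**2 (Q(M) = M**2 + M = M + M**2)
(Q(6*w) + 2166) + q(-1*0) = ((6*0)*(1 + 6*0) + 2166) + (-1*0)*(4 - 1*0) = (0*(1 + 0) + 2166) + 0*(4 + 0) = (0*1 + 2166) + 0*4 = (0 + 2166) + 0 = 2166 + 0 = 2166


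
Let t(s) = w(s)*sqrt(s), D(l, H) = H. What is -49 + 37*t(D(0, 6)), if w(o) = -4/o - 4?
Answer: -49 - 518*sqrt(6)/3 ≈ -471.95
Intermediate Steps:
w(o) = -4 - 4/o
t(s) = sqrt(s)*(-4 - 4/s) (t(s) = (-4 - 4/s)*sqrt(s) = sqrt(s)*(-4 - 4/s))
-49 + 37*t(D(0, 6)) = -49 + 37*(4*(-1 - 1*6)/sqrt(6)) = -49 + 37*(4*(sqrt(6)/6)*(-1 - 6)) = -49 + 37*(4*(sqrt(6)/6)*(-7)) = -49 + 37*(-14*sqrt(6)/3) = -49 - 518*sqrt(6)/3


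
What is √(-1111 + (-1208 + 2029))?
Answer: I*√290 ≈ 17.029*I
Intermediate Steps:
√(-1111 + (-1208 + 2029)) = √(-1111 + 821) = √(-290) = I*√290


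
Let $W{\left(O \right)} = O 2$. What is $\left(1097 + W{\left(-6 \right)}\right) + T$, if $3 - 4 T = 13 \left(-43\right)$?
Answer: $\frac{2451}{2} \approx 1225.5$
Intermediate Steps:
$T = \frac{281}{2}$ ($T = \frac{3}{4} - \frac{13 \left(-43\right)}{4} = \frac{3}{4} - - \frac{559}{4} = \frac{3}{4} + \frac{559}{4} = \frac{281}{2} \approx 140.5$)
$W{\left(O \right)} = 2 O$
$\left(1097 + W{\left(-6 \right)}\right) + T = \left(1097 + 2 \left(-6\right)\right) + \frac{281}{2} = \left(1097 - 12\right) + \frac{281}{2} = 1085 + \frac{281}{2} = \frac{2451}{2}$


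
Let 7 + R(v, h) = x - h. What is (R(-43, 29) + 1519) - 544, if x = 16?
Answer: 955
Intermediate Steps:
R(v, h) = 9 - h (R(v, h) = -7 + (16 - h) = 9 - h)
(R(-43, 29) + 1519) - 544 = ((9 - 1*29) + 1519) - 544 = ((9 - 29) + 1519) - 544 = (-20 + 1519) - 544 = 1499 - 544 = 955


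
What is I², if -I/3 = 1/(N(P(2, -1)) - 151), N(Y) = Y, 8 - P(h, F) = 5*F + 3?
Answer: 1/2209 ≈ 0.00045269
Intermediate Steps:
P(h, F) = 5 - 5*F (P(h, F) = 8 - (5*F + 3) = 8 - (3 + 5*F) = 8 + (-3 - 5*F) = 5 - 5*F)
I = 1/47 (I = -3/((5 - 5*(-1)) - 151) = -3/((5 + 5) - 151) = -3/(10 - 151) = -3/(-141) = -3*(-1/141) = 1/47 ≈ 0.021277)
I² = (1/47)² = 1/2209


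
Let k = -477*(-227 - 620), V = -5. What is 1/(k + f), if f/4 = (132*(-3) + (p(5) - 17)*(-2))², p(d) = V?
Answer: 1/899635 ≈ 1.1116e-6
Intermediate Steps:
p(d) = -5
k = 404019 (k = -477*(-847) = 404019)
f = 495616 (f = 4*(132*(-3) + (-5 - 17)*(-2))² = 4*(-396 - 22*(-2))² = 4*(-396 + 44)² = 4*(-352)² = 4*123904 = 495616)
1/(k + f) = 1/(404019 + 495616) = 1/899635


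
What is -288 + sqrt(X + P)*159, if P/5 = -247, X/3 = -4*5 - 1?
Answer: -288 + 159*I*sqrt(1298) ≈ -288.0 + 5728.4*I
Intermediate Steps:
X = -63 (X = 3*(-4*5 - 1) = 3*(-20 - 1) = 3*(-21) = -63)
P = -1235 (P = 5*(-247) = -1235)
-288 + sqrt(X + P)*159 = -288 + sqrt(-63 - 1235)*159 = -288 + sqrt(-1298)*159 = -288 + (I*sqrt(1298))*159 = -288 + 159*I*sqrt(1298)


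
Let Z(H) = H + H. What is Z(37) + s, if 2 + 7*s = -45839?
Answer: -45323/7 ≈ -6474.7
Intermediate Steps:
Z(H) = 2*H
s = -45841/7 (s = -2/7 + (⅐)*(-45839) = -2/7 - 45839/7 = -45841/7 ≈ -6548.7)
Z(37) + s = 2*37 - 45841/7 = 74 - 45841/7 = -45323/7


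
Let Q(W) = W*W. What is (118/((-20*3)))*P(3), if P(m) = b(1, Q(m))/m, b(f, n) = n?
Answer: -59/10 ≈ -5.9000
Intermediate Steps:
Q(W) = W²
P(m) = m (P(m) = m²/m = m)
(118/((-20*3)))*P(3) = (118/((-20*3)))*3 = (118/(-60))*3 = (118*(-1/60))*3 = -59/30*3 = -59/10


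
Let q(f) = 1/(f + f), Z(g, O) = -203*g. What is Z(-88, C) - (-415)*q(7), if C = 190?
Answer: 250511/14 ≈ 17894.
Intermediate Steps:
q(f) = 1/(2*f)
Z(-88, C) - (-415)*q(7) = -203*(-88) - (-415)*(½)/7 = 17864 - (-415)*(½)*(⅐) = 17864 - (-415)/14 = 17864 - 1*(-415/14) = 17864 + 415/14 = 250511/14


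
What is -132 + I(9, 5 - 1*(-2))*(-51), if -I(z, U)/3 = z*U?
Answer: 9507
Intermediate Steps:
I(z, U) = -3*U*z (I(z, U) = -3*z*U = -3*U*z)
-132 + I(9, 5 - 1*(-2))*(-51) = -132 - 3*(5 - 1*(-2))*9*(-51) = -132 - 3*(5 + 2)*9*(-51) = -132 - 3*7*9*(-51) = -132 - 189*(-51) = -132 + 9639 = 9507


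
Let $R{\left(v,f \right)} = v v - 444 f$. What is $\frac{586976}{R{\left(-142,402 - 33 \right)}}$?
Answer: $- \frac{73372}{17959} \approx -4.0855$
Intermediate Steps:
$R{\left(v,f \right)} = v^{2} - 444 f$
$\frac{586976}{R{\left(-142,402 - 33 \right)}} = \frac{586976}{\left(-142\right)^{2} - 444 \left(402 - 33\right)} = \frac{586976}{20164 - 444 \left(402 - 33\right)} = \frac{586976}{20164 - 163836} = \frac{586976}{-143672} = 586976 \left(- \frac{1}{143672}\right) = - \frac{73372}{17959}$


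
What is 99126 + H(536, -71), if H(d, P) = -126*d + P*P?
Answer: 36631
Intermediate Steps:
H(d, P) = P² - 126*d (H(d, P) = -126*d + P² = P² - 126*d)
99126 + H(536, -71) = 99126 + ((-71)² - 126*536) = 99126 + (5041 - 67536) = 99126 - 62495 = 36631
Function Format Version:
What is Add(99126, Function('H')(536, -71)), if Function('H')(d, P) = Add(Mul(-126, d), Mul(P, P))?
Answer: 36631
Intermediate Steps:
Function('H')(d, P) = Add(Pow(P, 2), Mul(-126, d)) (Function('H')(d, P) = Add(Mul(-126, d), Pow(P, 2)) = Add(Pow(P, 2), Mul(-126, d)))
Add(99126, Function('H')(536, -71)) = Add(99126, Add(Pow(-71, 2), Mul(-126, 536))) = Add(99126, Add(5041, -67536)) = Add(99126, -62495) = 36631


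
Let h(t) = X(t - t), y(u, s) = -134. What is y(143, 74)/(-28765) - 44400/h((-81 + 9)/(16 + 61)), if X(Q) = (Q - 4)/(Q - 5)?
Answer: -1596457366/28765 ≈ -55500.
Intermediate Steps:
X(Q) = (-4 + Q)/(-5 + Q)
h(t) = ⅘ (h(t) = (-4 + (t - t))/(-5 + (t - t)) = (-4 + 0)/(-5 + 0) = -4/(-5) = -⅕*(-4) = ⅘)
y(143, 74)/(-28765) - 44400/h((-81 + 9)/(16 + 61)) = -134/(-28765) - 44400/⅘ = -134*(-1/28765) - 44400*5/4 = 134/28765 - 55500 = -1596457366/28765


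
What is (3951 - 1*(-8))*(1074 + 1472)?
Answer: 10079614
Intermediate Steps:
(3951 - 1*(-8))*(1074 + 1472) = (3951 + 8)*2546 = 3959*2546 = 10079614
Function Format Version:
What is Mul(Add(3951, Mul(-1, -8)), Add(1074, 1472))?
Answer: 10079614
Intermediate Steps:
Mul(Add(3951, Mul(-1, -8)), Add(1074, 1472)) = Mul(Add(3951, 8), 2546) = Mul(3959, 2546) = 10079614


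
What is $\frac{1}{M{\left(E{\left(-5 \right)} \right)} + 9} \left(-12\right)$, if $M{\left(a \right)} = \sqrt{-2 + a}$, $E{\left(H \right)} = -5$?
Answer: $- \frac{27}{22} + \frac{3 i \sqrt{7}}{22} \approx -1.2273 + 0.36078 i$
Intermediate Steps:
$\frac{1}{M{\left(E{\left(-5 \right)} \right)} + 9} \left(-12\right) = \frac{1}{\sqrt{-2 - 5} + 9} \left(-12\right) = \frac{1}{\sqrt{-7} + 9} \left(-12\right) = \frac{1}{i \sqrt{7} + 9} \left(-12\right) = \frac{1}{9 + i \sqrt{7}} \left(-12\right) = - \frac{12}{9 + i \sqrt{7}}$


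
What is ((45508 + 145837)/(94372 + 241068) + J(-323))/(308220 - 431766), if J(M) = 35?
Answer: -340907/1184064864 ≈ -0.00028791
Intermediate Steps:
((45508 + 145837)/(94372 + 241068) + J(-323))/(308220 - 431766) = ((45508 + 145837)/(94372 + 241068) + 35)/(308220 - 431766) = (191345/335440 + 35)/(-123546) = (191345*(1/335440) + 35)*(-1/123546) = (5467/9584 + 35)*(-1/123546) = (340907/9584)*(-1/123546) = -340907/1184064864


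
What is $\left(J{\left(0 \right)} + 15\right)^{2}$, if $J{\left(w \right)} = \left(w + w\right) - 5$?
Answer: $100$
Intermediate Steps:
$J{\left(w \right)} = -5 + 2 w$ ($J{\left(w \right)} = 2 w - 5 = -5 + 2 w$)
$\left(J{\left(0 \right)} + 15\right)^{2} = \left(\left(-5 + 2 \cdot 0\right) + 15\right)^{2} = \left(\left(-5 + 0\right) + 15\right)^{2} = \left(-5 + 15\right)^{2} = 10^{2} = 100$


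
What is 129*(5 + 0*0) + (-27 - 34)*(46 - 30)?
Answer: -331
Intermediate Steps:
129*(5 + 0*0) + (-27 - 34)*(46 - 30) = 129*(5 + 0) - 61*16 = 129*5 - 976 = 645 - 976 = -331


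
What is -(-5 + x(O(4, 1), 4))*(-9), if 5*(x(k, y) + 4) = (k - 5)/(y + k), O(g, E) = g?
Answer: -3249/40 ≈ -81.225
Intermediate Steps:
x(k, y) = -4 + (-5 + k)/(5*(k + y)) (x(k, y) = -4 + ((k - 5)/(y + k))/5 = -4 + ((-5 + k)/(k + y))/5 = -4 + (-5 + k)/(5*(k + y)))
-(-5 + x(O(4, 1), 4))*(-9) = -(-5 + (-1 - 4*4 - 19/5*4)/(4 + 4))*(-9) = -(-5 + (-1 - 16 - 76/5)/8)*(-9) = -(-5 + (1/8)*(-161/5))*(-9) = -(-5 - 161/40)*(-9) = -(-361)*(-9)/40 = -1*3249/40 = -3249/40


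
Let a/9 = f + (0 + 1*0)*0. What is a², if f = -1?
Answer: 81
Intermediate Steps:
a = -9 (a = 9*(-1 + (0 + 1*0)*0) = 9*(-1 + (0 + 0)*0) = 9*(-1 + 0*0) = 9*(-1 + 0) = 9*(-1) = -9)
a² = (-9)² = 81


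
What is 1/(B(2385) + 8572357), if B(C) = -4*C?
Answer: 1/8562817 ≈ 1.1678e-7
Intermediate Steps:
1/(B(2385) + 8572357) = 1/(-4*2385 + 8572357) = 1/(-9540 + 8572357) = 1/8562817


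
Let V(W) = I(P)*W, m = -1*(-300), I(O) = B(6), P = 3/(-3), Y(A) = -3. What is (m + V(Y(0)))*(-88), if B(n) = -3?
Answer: -27192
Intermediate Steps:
P = -1 (P = 3*(-1/3) = -1)
I(O) = -3
m = 300
V(W) = -3*W
(m + V(Y(0)))*(-88) = (300 - 3*(-3))*(-88) = (300 + 9)*(-88) = 309*(-88) = -27192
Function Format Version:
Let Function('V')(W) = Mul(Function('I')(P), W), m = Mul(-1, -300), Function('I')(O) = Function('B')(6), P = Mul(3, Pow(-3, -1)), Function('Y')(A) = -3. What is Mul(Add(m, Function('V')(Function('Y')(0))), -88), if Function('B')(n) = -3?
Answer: -27192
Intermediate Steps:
P = -1 (P = Mul(3, Rational(-1, 3)) = -1)
Function('I')(O) = -3
m = 300
Function('V')(W) = Mul(-3, W)
Mul(Add(m, Function('V')(Function('Y')(0))), -88) = Mul(Add(300, Mul(-3, -3)), -88) = Mul(Add(300, 9), -88) = Mul(309, -88) = -27192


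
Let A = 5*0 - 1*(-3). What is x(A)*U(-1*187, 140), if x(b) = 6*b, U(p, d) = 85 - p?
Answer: 4896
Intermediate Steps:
A = 3 (A = 0 + 3 = 3)
x(A)*U(-1*187, 140) = (6*3)*(85 - (-1)*187) = 18*(85 - 1*(-187)) = 18*(85 + 187) = 18*272 = 4896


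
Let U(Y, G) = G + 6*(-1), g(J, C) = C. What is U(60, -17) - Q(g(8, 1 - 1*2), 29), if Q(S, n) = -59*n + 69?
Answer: 1619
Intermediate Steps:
Q(S, n) = 69 - 59*n
U(Y, G) = -6 + G (U(Y, G) = G - 6 = -6 + G)
U(60, -17) - Q(g(8, 1 - 1*2), 29) = (-6 - 17) - (69 - 59*29) = -23 - (69 - 1711) = -23 - 1*(-1642) = -23 + 1642 = 1619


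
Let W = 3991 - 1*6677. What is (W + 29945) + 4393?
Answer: 31652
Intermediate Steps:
W = -2686 (W = 3991 - 6677 = -2686)
(W + 29945) + 4393 = (-2686 + 29945) + 4393 = 27259 + 4393 = 31652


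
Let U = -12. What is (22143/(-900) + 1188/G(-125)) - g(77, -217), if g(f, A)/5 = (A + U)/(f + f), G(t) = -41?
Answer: -43702867/947100 ≈ -46.144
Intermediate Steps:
g(f, A) = 5*(-12 + A)/(2*f) (g(f, A) = 5*((A - 12)/(f + f)) = 5*((-12 + A)/((2*f))) = 5*((-12 + A)*(1/(2*f))) = 5*((-12 + A)/(2*f)) = 5*(-12 + A)/(2*f))
(22143/(-900) + 1188/G(-125)) - g(77, -217) = (22143/(-900) + 1188/(-41)) - 5*(-12 - 217)/(2*77) = (22143*(-1/900) + 1188*(-1/41)) - 5*(-229)/(2*77) = (-7381/300 - 1188/41) - 1*(-1145/154) = -659021/12300 + 1145/154 = -43702867/947100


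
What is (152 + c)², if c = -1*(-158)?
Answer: 96100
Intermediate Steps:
c = 158
(152 + c)² = (152 + 158)² = 310² = 96100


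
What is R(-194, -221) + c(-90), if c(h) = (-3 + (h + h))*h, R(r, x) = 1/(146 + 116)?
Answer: 4315141/262 ≈ 16470.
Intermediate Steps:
R(r, x) = 1/262
c(h) = h*(-3 + 2*h) (c(h) = (-3 + 2*h)*h = h*(-3 + 2*h))
R(-194, -221) + c(-90) = 1/262 - 90*(-3 + 2*(-90)) = 1/262 - 90*(-3 - 180) = 1/262 - 90*(-183) = 1/262 + 16470 = 4315141/262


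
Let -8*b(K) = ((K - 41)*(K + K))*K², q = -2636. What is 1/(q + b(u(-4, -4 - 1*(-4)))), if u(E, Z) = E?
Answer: -1/3356 ≈ -0.00029797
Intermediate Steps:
b(K) = -K³*(-41 + K)/4 (b(K) = -(K - 41)*(K + K)*K²/8 = -(-41 + K)*(2*K)*K²/8 = -2*K*(-41 + K)*K²/8 = -K³*(-41 + K)/4)
1/(q + b(u(-4, -4 - 1*(-4)))) = 1/(-2636 + (¼)*(-4)³*(41 - 1*(-4))) = 1/(-2636 + (¼)*(-64)*(41 + 4)) = 1/(-2636 + (¼)*(-64)*45) = 1/(-2636 - 720) = 1/(-3356) = -1/3356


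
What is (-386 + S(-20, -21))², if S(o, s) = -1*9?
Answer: 156025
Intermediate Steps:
S(o, s) = -9
(-386 + S(-20, -21))² = (-386 - 9)² = (-395)² = 156025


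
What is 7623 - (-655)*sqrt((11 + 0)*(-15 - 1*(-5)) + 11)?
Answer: 7623 + 1965*I*sqrt(11) ≈ 7623.0 + 6517.2*I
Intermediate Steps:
7623 - (-655)*sqrt((11 + 0)*(-15 - 1*(-5)) + 11) = 7623 - (-655)*sqrt(11*(-15 + 5) + 11) = 7623 - (-655)*sqrt(11*(-10) + 11) = 7623 - (-655)*sqrt(-110 + 11) = 7623 - (-655)*sqrt(-99) = 7623 - (-655)*3*I*sqrt(11) = 7623 - (-1965)*I*sqrt(11) = 7623 + 1965*I*sqrt(11)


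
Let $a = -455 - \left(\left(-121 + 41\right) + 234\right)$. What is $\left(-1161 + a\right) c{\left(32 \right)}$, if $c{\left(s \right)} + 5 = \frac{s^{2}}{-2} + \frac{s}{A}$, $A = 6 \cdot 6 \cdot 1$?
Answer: $\frac{2740550}{3} \approx 9.1352 \cdot 10^{5}$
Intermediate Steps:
$a = -609$ ($a = -455 - \left(-80 + 234\right) = -455 - 154 = -609$)
$A = 36$ ($A = 36 \cdot 1 = 36$)
$c{\left(s \right)} = -5 - \frac{s^{2}}{2} + \frac{s}{36}$ ($c{\left(s \right)} = -5 + \left(\frac{s^{2}}{-2} + \frac{s}{36}\right) = -5 + \left(s^{2} \left(- \frac{1}{2}\right) + s \frac{1}{36}\right) = -5 - \left(\frac{s^{2}}{2} - \frac{s}{36}\right) = -5 - \frac{s^{2}}{2} + \frac{s}{36}$)
$\left(-1161 + a\right) c{\left(32 \right)} = \left(-1161 - 609\right) \left(-5 - \frac{32^{2}}{2} + \frac{1}{36} \cdot 32\right) = - 1770 \left(-5 - 512 + \frac{8}{9}\right) = \left(-1770\right) \left(- \frac{4645}{9}\right) = \frac{2740550}{3}$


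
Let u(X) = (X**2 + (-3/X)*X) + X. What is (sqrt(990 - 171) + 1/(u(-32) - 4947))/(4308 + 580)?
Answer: -1/19346704 + 3*sqrt(91)/4888 ≈ 0.0058547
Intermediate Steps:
u(X) = -3 + X + X**2 (u(X) = (X**2 - 3) + X = (-3 + X**2) + X = -3 + X + X**2)
(sqrt(990 - 171) + 1/(u(-32) - 4947))/(4308 + 580) = (sqrt(990 - 171) + 1/((-3 - 32 + (-32)**2) - 4947))/(4308 + 580) = (sqrt(819) + 1/((-3 - 32 + 1024) - 4947))/4888 = (3*sqrt(91) + 1/(989 - 4947))*(1/4888) = (3*sqrt(91) + 1/(-3958))*(1/4888) = (3*sqrt(91) - 1/3958)*(1/4888) = (-1/3958 + 3*sqrt(91))*(1/4888) = -1/19346704 + 3*sqrt(91)/4888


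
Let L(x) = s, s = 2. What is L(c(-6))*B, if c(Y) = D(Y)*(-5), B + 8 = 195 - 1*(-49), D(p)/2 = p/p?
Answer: 472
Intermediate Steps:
D(p) = 2 (D(p) = 2*(p/p) = 2*1 = 2)
B = 236 (B = -8 + (195 - 1*(-49)) = -8 + (195 + 49) = -8 + 244 = 236)
c(Y) = -10 (c(Y) = 2*(-5) = -10)
L(x) = 2
L(c(-6))*B = 2*236 = 472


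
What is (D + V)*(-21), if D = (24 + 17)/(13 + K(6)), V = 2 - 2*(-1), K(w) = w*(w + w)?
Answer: -8001/85 ≈ -94.129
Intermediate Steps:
K(w) = 2*w**2 (K(w) = w*(2*w) = 2*w**2)
V = 4 (V = 2 + 2 = 4)
D = 41/85 (D = (24 + 17)/(13 + 2*6**2) = 41/(13 + 2*36) = 41/(13 + 72) = 41/85 ≈ 0.48235)
(D + V)*(-21) = (41/85 + 4)*(-21) = (381/85)*(-21) = -8001/85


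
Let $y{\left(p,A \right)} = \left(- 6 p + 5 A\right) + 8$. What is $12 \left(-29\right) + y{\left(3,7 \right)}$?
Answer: $-323$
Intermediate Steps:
$y{\left(p,A \right)} = 8 - 6 p + 5 A$
$12 \left(-29\right) + y{\left(3,7 \right)} = 12 \left(-29\right) + \left(8 - 18 + 5 \cdot 7\right) = -348 + \left(8 - 18 + 35\right) = -348 + 25 = -323$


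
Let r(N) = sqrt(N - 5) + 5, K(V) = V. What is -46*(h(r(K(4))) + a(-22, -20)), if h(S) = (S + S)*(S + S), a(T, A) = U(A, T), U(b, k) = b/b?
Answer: -4462 - 1840*I ≈ -4462.0 - 1840.0*I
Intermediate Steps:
U(b, k) = 1
r(N) = 5 + sqrt(-5 + N) (r(N) = sqrt(-5 + N) + 5 = 5 + sqrt(-5 + N))
a(T, A) = 1
h(S) = 4*S**2 (h(S) = (2*S)*(2*S) = 4*S**2)
-46*(h(r(K(4))) + a(-22, -20)) = -46*(4*(5 + sqrt(-5 + 4))**2 + 1) = -46*(4*(5 + sqrt(-1))**2 + 1) = -46*(4*(5 + I)**2 + 1) = -46*(1 + 4*(5 + I)**2) = -46 - 184*(5 + I)**2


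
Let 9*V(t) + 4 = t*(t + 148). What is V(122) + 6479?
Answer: 91247/9 ≈ 10139.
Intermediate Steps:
V(t) = -4/9 + t*(148 + t)/9 (V(t) = -4/9 + (t*(t + 148))/9 = -4/9 + (t*(148 + t))/9 = -4/9 + t*(148 + t)/9)
V(122) + 6479 = (-4/9 + (⅑)*122² + (148/9)*122) + 6479 = (-4/9 + (⅑)*14884 + 18056/9) + 6479 = (-4/9 + 14884/9 + 18056/9) + 6479 = 32936/9 + 6479 = 91247/9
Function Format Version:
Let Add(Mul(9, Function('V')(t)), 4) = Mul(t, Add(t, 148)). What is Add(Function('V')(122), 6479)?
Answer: Rational(91247, 9) ≈ 10139.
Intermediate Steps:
Function('V')(t) = Add(Rational(-4, 9), Mul(Rational(1, 9), t, Add(148, t))) (Function('V')(t) = Add(Rational(-4, 9), Mul(Rational(1, 9), Mul(t, Add(t, 148)))) = Add(Rational(-4, 9), Mul(Rational(1, 9), Mul(t, Add(148, t)))) = Add(Rational(-4, 9), Mul(Rational(1, 9), t, Add(148, t))))
Add(Function('V')(122), 6479) = Add(Add(Rational(-4, 9), Mul(Rational(1, 9), Pow(122, 2)), Mul(Rational(148, 9), 122)), 6479) = Add(Add(Rational(-4, 9), Mul(Rational(1, 9), 14884), Rational(18056, 9)), 6479) = Add(Add(Rational(-4, 9), Rational(14884, 9), Rational(18056, 9)), 6479) = Add(Rational(32936, 9), 6479) = Rational(91247, 9)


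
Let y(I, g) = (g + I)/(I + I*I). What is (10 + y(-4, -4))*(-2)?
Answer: -56/3 ≈ -18.667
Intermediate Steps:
y(I, g) = (I + g)/(I + I**2)
(10 + y(-4, -4))*(-2) = (10 + (-4 - 4)/((-4)*(1 - 4)))*(-2) = (10 - 1/4*(-8)/(-3))*(-2) = (10 - 1/4*(-1/3)*(-8))*(-2) = (10 - 2/3)*(-2) = (28/3)*(-2) = -56/3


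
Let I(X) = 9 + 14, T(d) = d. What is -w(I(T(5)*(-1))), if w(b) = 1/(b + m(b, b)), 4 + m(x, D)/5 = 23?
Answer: -1/118 ≈ -0.0084746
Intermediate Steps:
m(x, D) = 95 (m(x, D) = -20 + 5*23 = -20 + 115 = 95)
I(X) = 23
w(b) = 1/(95 + b) (w(b) = 1/(b + 95) = 1/(95 + b))
-w(I(T(5)*(-1))) = -1/(95 + 23) = -1/118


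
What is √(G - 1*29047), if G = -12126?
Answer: I*√41173 ≈ 202.91*I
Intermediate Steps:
√(G - 1*29047) = √(-12126 - 1*29047) = √(-12126 - 29047) = √(-41173) = I*√41173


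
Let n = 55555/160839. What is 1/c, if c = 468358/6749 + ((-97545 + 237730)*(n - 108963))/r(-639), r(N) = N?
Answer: 30158088723/720913964790520976 ≈ 4.1833e-8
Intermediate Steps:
n = 55555/160839 (n = 55555*(1/160839) = 55555/160839 ≈ 0.34541)
c = 720913964790520976/30158088723 (c = 468358/6749 + ((-97545 + 237730)*(55555/160839 - 108963))/(-639) = 468358*(1/6749) + (140185*(-17525444402/160839))*(-1/639) = 468358/6749 - 106817583630190/6993*(-1/639) = 468358/6749 + 106817583630190/4468527 = 720913964790520976/30158088723 ≈ 2.3905e+7)
1/c = 1/(720913964790520976/30158088723) = 30158088723/720913964790520976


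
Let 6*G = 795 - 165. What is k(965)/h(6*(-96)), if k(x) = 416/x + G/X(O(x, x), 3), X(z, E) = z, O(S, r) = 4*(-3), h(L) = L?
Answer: 32111/2223360 ≈ 0.014443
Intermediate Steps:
O(S, r) = -12
G = 105 (G = (795 - 165)/6 = (⅙)*630 = 105)
k(x) = -35/4 + 416/x (k(x) = 416/x + 105/(-12) = 416/x + 105*(-1/12) = 416/x - 35/4 = -35/4 + 416/x)
k(965)/h(6*(-96)) = (-35/4 + 416/965)/((6*(-96))) = (-35/4 + 416*(1/965))/(-576) = (-35/4 + 416/965)*(-1/576) = -32111/3860*(-1/576) = 32111/2223360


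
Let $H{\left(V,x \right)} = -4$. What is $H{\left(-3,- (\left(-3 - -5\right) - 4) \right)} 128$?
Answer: $-512$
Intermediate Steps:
$H{\left(-3,- (\left(-3 - -5\right) - 4) \right)} 128 = \left(-4\right) 128 = -512$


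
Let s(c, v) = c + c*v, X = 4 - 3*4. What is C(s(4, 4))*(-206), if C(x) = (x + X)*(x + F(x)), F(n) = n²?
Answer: -1038240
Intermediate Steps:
X = -8 (X = 4 - 12 = -8)
C(x) = (-8 + x)*(x + x²) (C(x) = (x - 8)*(x + x²) = (-8 + x)*(x + x²))
C(s(4, 4))*(-206) = ((4*(1 + 4))*(-8 + (4*(1 + 4))² - 28*(1 + 4)))*(-206) = ((4*5)*(-8 + (4*5)² - 28*5))*(-206) = (20*(-8 + 20² - 7*20))*(-206) = (20*(-8 + 400 - 140))*(-206) = (20*252)*(-206) = 5040*(-206) = -1038240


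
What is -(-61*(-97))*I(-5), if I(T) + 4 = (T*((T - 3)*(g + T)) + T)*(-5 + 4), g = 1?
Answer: -952637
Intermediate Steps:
I(T) = -4 - T - T*(1 + T)*(-3 + T) (I(T) = -4 + (T*((T - 3)*(1 + T)) + T)*(-5 + 4) = -4 + (T*((-3 + T)*(1 + T)) + T)*(-1) = -4 + (T*((1 + T)*(-3 + T)) + T)*(-1) = -4 + (T*(1 + T)*(-3 + T) + T)*(-1) = -4 + (T + T*(1 + T)*(-3 + T))*(-1) = -4 + (-T - T*(1 + T)*(-3 + T)) = -4 - T - T*(1 + T)*(-3 + T))
-(-61*(-97))*I(-5) = -(-61*(-97))*(-4 - 1*(-5)³ + 2*(-5) + 2*(-5)²) = -5917*(-4 - 1*(-125) - 10 + 2*25) = -5917*(-4 + 125 - 10 + 50) = -5917*161 = -1*952637 = -952637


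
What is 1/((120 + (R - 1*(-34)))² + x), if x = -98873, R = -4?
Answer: -1/76373 ≈ -1.3094e-5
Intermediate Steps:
1/((120 + (R - 1*(-34)))² + x) = 1/((120 + (-4 - 1*(-34)))² - 98873) = 1/((120 + (-4 + 34))² - 98873) = 1/((120 + 30)² - 98873) = 1/(150² - 98873) = 1/(22500 - 98873) = 1/(-76373) = -1/76373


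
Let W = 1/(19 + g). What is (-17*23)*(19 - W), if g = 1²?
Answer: -148189/20 ≈ -7409.5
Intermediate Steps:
g = 1
W = 1/20 (W = 1/(19 + 1) = 1/20 ≈ 0.050000)
(-17*23)*(19 - W) = (-17*23)*(19 - 1*1/20) = -391*(19 - 1/20) = -391*379/20 = -148189/20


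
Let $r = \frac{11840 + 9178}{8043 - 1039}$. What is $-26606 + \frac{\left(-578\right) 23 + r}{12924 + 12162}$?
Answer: $- \frac{2337414827311}{87851172} \approx -26607.0$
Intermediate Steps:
$r = \frac{10509}{3502}$ ($r = \frac{21018}{7004} = 21018 \cdot \frac{1}{7004} = \frac{10509}{3502} \approx 3.0009$)
$-26606 + \frac{\left(-578\right) 23 + r}{12924 + 12162} = -26606 + \frac{\left(-578\right) 23 + \frac{10509}{3502}}{12924 + 12162} = -26606 + \frac{-13294 + \frac{10509}{3502}}{25086} = -26606 - \frac{46545079}{87851172} = - \frac{2337414827311}{87851172}$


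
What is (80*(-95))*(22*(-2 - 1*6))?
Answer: 1337600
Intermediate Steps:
(80*(-95))*(22*(-2 - 1*6)) = -167200*(-2 - 6) = -167200*(-8) = -7600*(-176) = 1337600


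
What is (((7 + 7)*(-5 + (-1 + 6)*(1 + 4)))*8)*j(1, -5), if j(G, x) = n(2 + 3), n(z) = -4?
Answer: -8960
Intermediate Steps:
j(G, x) = -4
(((7 + 7)*(-5 + (-1 + 6)*(1 + 4)))*8)*j(1, -5) = (((7 + 7)*(-5 + (-1 + 6)*(1 + 4)))*8)*(-4) = ((14*(-5 + 5*5))*8)*(-4) = ((14*(-5 + 25))*8)*(-4) = ((14*20)*8)*(-4) = (280*8)*(-4) = 2240*(-4) = -8960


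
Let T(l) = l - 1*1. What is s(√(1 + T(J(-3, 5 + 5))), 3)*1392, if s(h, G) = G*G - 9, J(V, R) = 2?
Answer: 0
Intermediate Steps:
T(l) = -1 + l (T(l) = l - 1 = -1 + l)
s(h, G) = -9 + G² (s(h, G) = G² - 9 = -9 + G²)
s(√(1 + T(J(-3, 5 + 5))), 3)*1392 = (-9 + 3²)*1392 = (-9 + 9)*1392 = 0*1392 = 0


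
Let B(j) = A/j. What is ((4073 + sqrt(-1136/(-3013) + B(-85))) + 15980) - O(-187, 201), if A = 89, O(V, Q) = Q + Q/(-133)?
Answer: 2640517/133 + I*sqrt(43946849685)/256105 ≈ 19854.0 + 0.81855*I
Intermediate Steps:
O(V, Q) = 132*Q/133 (O(V, Q) = Q + Q*(-1/133) = Q - Q/133 = 132*Q/133)
B(j) = 89/j
((4073 + sqrt(-1136/(-3013) + B(-85))) + 15980) - O(-187, 201) = ((4073 + sqrt(-1136/(-3013) + 89/(-85))) + 15980) - 132*201/133 = ((4073 + sqrt(-1136*(-1/3013) + 89*(-1/85))) + 15980) - 1*26532/133 = ((4073 + sqrt(1136/3013 - 89/85)) + 15980) - 26532/133 = ((4073 + sqrt(-171597/256105)) + 15980) - 26532/133 = ((4073 + I*sqrt(43946849685)/256105) + 15980) - 26532/133 = (20053 + I*sqrt(43946849685)/256105) - 26532/133 = 2640517/133 + I*sqrt(43946849685)/256105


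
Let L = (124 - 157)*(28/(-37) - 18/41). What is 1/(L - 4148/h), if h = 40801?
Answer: 61895117/2436136946 ≈ 0.025407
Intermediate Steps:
L = 59862/1517 (L = -33*(28*(-1/37) - 18*1/41) = -33*(-28/37 - 18/41) = -33*(-1814/1517) = 59862/1517 ≈ 39.461)
1/(L - 4148/h) = 1/(59862/1517 - 4148/40801) = 1/(2436136946/61895117) = 61895117/2436136946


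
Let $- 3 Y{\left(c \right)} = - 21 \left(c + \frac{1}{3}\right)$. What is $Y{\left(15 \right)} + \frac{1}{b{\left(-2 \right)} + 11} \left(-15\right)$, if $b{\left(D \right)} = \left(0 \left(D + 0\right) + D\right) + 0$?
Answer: $\frac{317}{3} \approx 105.67$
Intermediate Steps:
$Y{\left(c \right)} = \frac{7}{3} + 7 c$ ($Y{\left(c \right)} = - \frac{\left(-21\right) \left(c + \frac{1}{3}\right)}{3} = - \frac{\left(-21\right) \left(\frac{1}{3} + c\right)}{3} = - \frac{-7 - 21 c}{3} = \frac{7}{3} + 7 c$)
$b{\left(D \right)} = D$ ($b{\left(D \right)} = \left(0 D + D\right) + 0 = \left(0 + D\right) + 0 = D + 0 = D$)
$Y{\left(15 \right)} + \frac{1}{b{\left(-2 \right)} + 11} \left(-15\right) = \left(\frac{7}{3} + 7 \cdot 15\right) + \frac{1}{-2 + 11} \left(-15\right) = \left(\frac{7}{3} + 105\right) + \frac{1}{9} \left(-15\right) = \frac{322}{3} + \frac{1}{9} \left(-15\right) = \frac{322}{3} - \frac{5}{3} = \frac{317}{3}$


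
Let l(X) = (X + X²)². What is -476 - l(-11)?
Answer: -12576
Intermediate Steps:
-476 - l(-11) = -476 - (-11)²*(1 - 11)² = -476 - 121*(-10)² = -476 - 121*100 = -476 - 1*12100 = -476 - 12100 = -12576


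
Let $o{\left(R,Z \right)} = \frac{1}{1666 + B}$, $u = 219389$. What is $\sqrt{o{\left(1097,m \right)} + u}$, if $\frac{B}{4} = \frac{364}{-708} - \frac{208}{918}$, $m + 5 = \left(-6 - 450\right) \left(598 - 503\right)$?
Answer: $\frac{\sqrt{444987861190642818410}}{45036710} \approx 468.39$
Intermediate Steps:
$m = -43325$ ($m = -5 + \left(-6 - 450\right) \left(598 - 503\right) = -5 - 43320 = -43325$)
$B = - \frac{80236}{27081}$ ($B = 4 \left(\frac{364}{-708} - \frac{208}{918}\right) = 4 \left(364 \left(- \frac{1}{708}\right) - \frac{104}{459}\right) = 4 \left(- \frac{91}{177} - \frac{104}{459}\right) = 4 \left(- \frac{20059}{27081}\right) = - \frac{80236}{27081} \approx -2.9628$)
$o{\left(R,Z \right)} = \frac{27081}{45036710}$ ($o{\left(R,Z \right)} = \frac{1}{1666 - \frac{80236}{27081}} = \frac{1}{\frac{45036710}{27081}} = \frac{27081}{45036710}$)
$\sqrt{o{\left(1097,m \right)} + u} = \sqrt{\frac{27081}{45036710} + 219389} = \sqrt{\frac{9880558797271}{45036710}} = \frac{\sqrt{444987861190642818410}}{45036710}$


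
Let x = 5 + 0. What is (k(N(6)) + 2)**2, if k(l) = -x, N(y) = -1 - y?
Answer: 9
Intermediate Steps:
x = 5
k(l) = -5 (k(l) = -1*5 = -5)
(k(N(6)) + 2)**2 = (-5 + 2)**2 = (-3)**2 = 9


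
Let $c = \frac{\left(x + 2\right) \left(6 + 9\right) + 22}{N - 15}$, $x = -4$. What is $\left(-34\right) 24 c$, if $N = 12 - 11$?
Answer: $- \frac{3264}{7} \approx -466.29$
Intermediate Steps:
$N = 1$
$c = \frac{4}{7}$ ($c = \frac{\left(-4 + 2\right) \left(6 + 9\right) + 22}{1 - 15} = \frac{\left(-2\right) 15 + 22}{-14} = \left(-30 + 22\right) \left(- \frac{1}{14}\right) = \left(-8\right) \left(- \frac{1}{14}\right) = \frac{4}{7} \approx 0.57143$)
$\left(-34\right) 24 c = \left(-34\right) 24 \cdot \frac{4}{7} = \left(-816\right) \frac{4}{7} = - \frac{3264}{7}$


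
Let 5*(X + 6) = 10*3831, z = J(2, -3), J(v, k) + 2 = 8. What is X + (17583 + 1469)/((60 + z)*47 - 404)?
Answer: 10337470/1349 ≈ 7663.1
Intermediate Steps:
J(v, k) = 6 (J(v, k) = -2 + 8 = 6)
z = 6
X = 7656 (X = -6 + (10*3831)/5 = -6 + (1/5)*38310 = -6 + 7662 = 7656)
X + (17583 + 1469)/((60 + z)*47 - 404) = 7656 + (17583 + 1469)/((60 + 6)*47 - 404) = 7656 + 19052/(66*47 - 404) = 7656 + 19052/(3102 - 404) = 7656 + 19052/2698 = 7656 + 19052*(1/2698) = 7656 + 9526/1349 = 10337470/1349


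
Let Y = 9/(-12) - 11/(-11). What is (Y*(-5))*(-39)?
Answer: 195/4 ≈ 48.750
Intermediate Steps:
Y = ¼ (Y = 9*(-1/12) - 11*(-1/11) = -¾ + 1 = ¼ ≈ 0.25000)
(Y*(-5))*(-39) = ((¼)*(-5))*(-39) = -5/4*(-39) = 195/4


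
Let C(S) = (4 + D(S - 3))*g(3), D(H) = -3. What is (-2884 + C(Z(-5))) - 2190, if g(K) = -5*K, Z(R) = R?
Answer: -5089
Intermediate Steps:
C(S) = -15 (C(S) = (4 - 3)*(-5*3) = 1*(-15) = -15)
(-2884 + C(Z(-5))) - 2190 = (-2884 - 15) - 2190 = -2899 - 2190 = -5089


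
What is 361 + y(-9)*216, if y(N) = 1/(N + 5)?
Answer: 307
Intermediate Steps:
y(N) = 1/(5 + N)
361 + y(-9)*216 = 361 + 216/(5 - 9) = 361 + 216/(-4) = 361 - 1/4*216 = 361 - 54 = 307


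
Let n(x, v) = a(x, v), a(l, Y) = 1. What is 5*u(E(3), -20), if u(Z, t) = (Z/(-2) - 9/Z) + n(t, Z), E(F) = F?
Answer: -35/2 ≈ -17.500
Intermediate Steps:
n(x, v) = 1
u(Z, t) = 1 - 9/Z - Z/2 (u(Z, t) = (Z/(-2) - 9/Z) + 1 = (Z*(-½) - 9/Z) + 1 = (-Z/2 - 9/Z) + 1 = (-9/Z - Z/2) + 1 = 1 - 9/Z - Z/2)
5*u(E(3), -20) = 5*(1 - 9/3 - ½*3) = 5*(1 - 9*⅓ - 3/2) = 5*(1 - 3 - 3/2) = 5*(-7/2) = -35/2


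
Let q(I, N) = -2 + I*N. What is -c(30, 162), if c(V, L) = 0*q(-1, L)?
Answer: 0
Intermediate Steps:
c(V, L) = 0 (c(V, L) = 0*(-2 - L) = 0)
-c(30, 162) = -1*0 = 0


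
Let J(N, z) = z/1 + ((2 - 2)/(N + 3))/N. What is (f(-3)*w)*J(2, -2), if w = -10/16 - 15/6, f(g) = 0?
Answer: 0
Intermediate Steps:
J(N, z) = z (J(N, z) = z*1 + (0/(3 + N))/N = z + 0/N = z + 0 = z)
w = -25/8 (w = -10*1/16 - 15*⅙ = -5/8 - 5/2 = -25/8 ≈ -3.1250)
(f(-3)*w)*J(2, -2) = (0*(-25/8))*(-2) = 0*(-2) = 0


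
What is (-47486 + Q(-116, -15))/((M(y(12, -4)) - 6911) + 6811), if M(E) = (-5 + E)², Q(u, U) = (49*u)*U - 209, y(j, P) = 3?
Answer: -37565/96 ≈ -391.30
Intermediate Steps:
Q(u, U) = -209 + 49*U*u (Q(u, U) = 49*U*u - 209 = -209 + 49*U*u)
(-47486 + Q(-116, -15))/((M(y(12, -4)) - 6911) + 6811) = (-47486 + (-209 + 49*(-15)*(-116)))/(((-5 + 3)² - 6911) + 6811) = (-47486 + (-209 + 85260))/(((-2)² - 6911) + 6811) = (-47486 + 85051)/((4 - 6911) + 6811) = 37565/(-6907 + 6811) = 37565/(-96) = 37565*(-1/96) = -37565/96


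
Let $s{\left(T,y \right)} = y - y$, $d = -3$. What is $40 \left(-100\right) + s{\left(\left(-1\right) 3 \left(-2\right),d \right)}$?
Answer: $-4000$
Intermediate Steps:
$s{\left(T,y \right)} = 0$
$40 \left(-100\right) + s{\left(\left(-1\right) 3 \left(-2\right),d \right)} = 40 \left(-100\right) + 0 = -4000 + 0 = -4000$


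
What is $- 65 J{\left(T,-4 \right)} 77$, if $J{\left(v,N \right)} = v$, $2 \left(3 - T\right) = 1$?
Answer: $- \frac{25025}{2} \approx -12513.0$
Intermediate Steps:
$T = \frac{5}{2}$ ($T = 3 - \frac{1}{2} = \frac{5}{2} \approx 2.5$)
$- 65 J{\left(T,-4 \right)} 77 = \left(-65\right) \frac{5}{2} \cdot 77 = \left(- \frac{325}{2}\right) 77 = - \frac{25025}{2}$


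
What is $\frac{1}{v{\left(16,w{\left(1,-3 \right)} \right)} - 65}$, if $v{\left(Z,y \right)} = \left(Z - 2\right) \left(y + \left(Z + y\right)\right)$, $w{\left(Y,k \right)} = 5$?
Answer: $\frac{1}{299} \approx 0.0033445$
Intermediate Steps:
$v{\left(Z,y \right)} = \left(-2 + Z\right) \left(Z + 2 y\right)$
$\frac{1}{v{\left(16,w{\left(1,-3 \right)} \right)} - 65} = \frac{1}{\left(16^{2} - 20 - 32 + 2 \cdot 16 \cdot 5\right) - 65} = \frac{1}{\left(256 - 20 - 32 + 160\right) - 65} = \frac{1}{364 - 65} = \frac{1}{299}$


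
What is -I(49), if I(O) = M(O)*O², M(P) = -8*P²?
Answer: 46118408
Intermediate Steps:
I(O) = -8*O⁴ (I(O) = (-8*O²)*O² = -8*O⁴)
-I(49) = -(-8)*49⁴ = -(-8)*5764801 = -1*(-46118408) = 46118408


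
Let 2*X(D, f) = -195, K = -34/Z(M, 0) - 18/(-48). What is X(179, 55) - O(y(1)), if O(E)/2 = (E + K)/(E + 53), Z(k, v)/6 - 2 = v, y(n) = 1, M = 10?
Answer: -63145/648 ≈ -97.446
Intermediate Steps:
Z(k, v) = 12 + 6*v
K = -59/24 (K = -34/(12 + 6*0) - 18/(-48) = -34/(12 + 0) - 18*(-1/48) = -34/12 + 3/8 = -34*1/12 + 3/8 = -17/6 + 3/8 = -59/24 ≈ -2.4583)
O(E) = 2*(-59/24 + E)/(53 + E) (O(E) = 2*((E - 59/24)/(E + 53)) = 2*((-59/24 + E)/(53 + E)) = 2*(-59/24 + E)/(53 + E))
X(D, f) = -195/2 (X(D, f) = (½)*(-195) = -195/2)
X(179, 55) - O(y(1)) = -195/2 - (-59 + 24*1)/(12*(53 + 1)) = -195/2 - (-59 + 24)/(12*54) = -195/2 - (-35)/(12*54) = -195/2 - 1*(-35/648) = -195/2 + 35/648 = -63145/648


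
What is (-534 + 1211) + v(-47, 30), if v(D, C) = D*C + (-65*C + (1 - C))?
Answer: -2712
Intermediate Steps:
v(D, C) = 1 - 66*C + C*D (v(D, C) = C*D + (1 - 66*C) = 1 - 66*C + C*D)
(-534 + 1211) + v(-47, 30) = (-534 + 1211) + (1 - 66*30 + 30*(-47)) = 677 + (1 - 1980 - 1410) = 677 - 3389 = -2712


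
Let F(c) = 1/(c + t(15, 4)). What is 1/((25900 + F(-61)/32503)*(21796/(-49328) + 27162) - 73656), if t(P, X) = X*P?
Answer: 400826996/281945997445305789 ≈ 1.4216e-9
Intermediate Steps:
t(P, X) = P*X
F(c) = 1/(60 + c) (F(c) = 1/(c + 15*4) = 1/(c + 60) = 1/(60 + c))
1/((25900 + F(-61)/32503)*(21796/(-49328) + 27162) - 73656) = 1/((25900 + 1/((60 - 61)*32503))*(21796/(-49328) + 27162) - 73656) = 1/((25900 + (1/32503)/(-1))*(21796*(-1/49328) + 27162) - 73656) = 1/((25900 - 1*1/32503)*(-5449/12332 + 27162) - 73656) = 1/((25900 - 1/32503)*(334956335/12332) - 73656) = 1/((841827699/32503)*(334956335/12332) - 73656) = 1/(281975520758523165/400826996 - 73656) = 1/(281945997445305789/400826996) = 400826996/281945997445305789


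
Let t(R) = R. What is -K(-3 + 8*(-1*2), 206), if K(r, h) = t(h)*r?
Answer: 3914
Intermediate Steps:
K(r, h) = h*r
-K(-3 + 8*(-1*2), 206) = -206*(-3 + 8*(-1*2)) = -206*(-3 + 8*(-2)) = -206*(-3 - 16) = -206*(-19) = -1*(-3914) = 3914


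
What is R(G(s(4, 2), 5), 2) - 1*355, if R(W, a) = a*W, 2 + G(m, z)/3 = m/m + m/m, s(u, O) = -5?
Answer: -355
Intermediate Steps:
G(m, z) = 0 (G(m, z) = -6 + 3*(m/m + m/m) = -6 + 3*(1 + 1) = -6 + 3*2 = -6 + 6 = 0)
R(W, a) = W*a
R(G(s(4, 2), 5), 2) - 1*355 = 0*2 - 1*355 = 0 - 355 = -355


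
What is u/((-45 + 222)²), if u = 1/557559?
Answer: 1/17467765911 ≈ 5.7248e-11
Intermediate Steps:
u = 1/557559 ≈ 1.7935e-6
u/((-45 + 222)²) = 1/(557559*((-45 + 222)²)) = 1/(557559*(177²)) = (1/557559)/31329 = (1/557559)*(1/31329) = 1/17467765911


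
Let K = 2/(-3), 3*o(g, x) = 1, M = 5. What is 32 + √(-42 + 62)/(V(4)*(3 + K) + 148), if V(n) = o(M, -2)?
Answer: 32 + 18*√5/1339 ≈ 32.030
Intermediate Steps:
o(g, x) = ⅓ (o(g, x) = (⅓)*1 = ⅓)
V(n) = ⅓
K = -⅔ (K = 2*(-⅓) = -⅔ ≈ -0.66667)
32 + √(-42 + 62)/(V(4)*(3 + K) + 148) = 32 + √(-42 + 62)/((3 - ⅔)/3 + 148) = 32 + √20/((⅓)*(7/3) + 148) = 32 + (2*√5)/(7/9 + 148) = 32 + (2*√5)/(1339/9) = 32 + (2*√5)*(9/1339) = 32 + 18*√5/1339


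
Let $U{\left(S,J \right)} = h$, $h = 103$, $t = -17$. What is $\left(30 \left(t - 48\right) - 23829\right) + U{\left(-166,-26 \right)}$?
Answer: $-25676$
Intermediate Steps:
$U{\left(S,J \right)} = 103$
$\left(30 \left(t - 48\right) - 23829\right) + U{\left(-166,-26 \right)} = \left(30 \left(-17 - 48\right) - 23829\right) + 103 = \left(30 \left(-65\right) - 23829\right) + 103 = \left(-1950 - 23829\right) + 103 = -25779 + 103 = -25676$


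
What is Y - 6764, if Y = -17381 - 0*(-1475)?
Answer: -24145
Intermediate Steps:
Y = -17381 (Y = -17381 - 1*0 = -17381 + 0 = -17381)
Y - 6764 = -17381 - 6764 = -24145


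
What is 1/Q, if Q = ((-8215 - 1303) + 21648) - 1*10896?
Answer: 1/1234 ≈ 0.00081037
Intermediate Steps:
Q = 1234 (Q = (-9518 + 21648) - 10896 = 12130 - 10896 = 1234)
1/Q = 1/1234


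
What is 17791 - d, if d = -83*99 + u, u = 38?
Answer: 25970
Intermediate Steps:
d = -8179 (d = -83*99 + 38 = -8217 + 38 = -8179)
17791 - d = 17791 - 1*(-8179) = 17791 + 8179 = 25970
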